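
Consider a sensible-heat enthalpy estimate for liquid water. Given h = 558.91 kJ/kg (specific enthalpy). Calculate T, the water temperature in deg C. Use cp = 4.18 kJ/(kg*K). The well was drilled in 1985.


T = h / cp
T = 558.91 / 4.18
T = 133.71 deg C


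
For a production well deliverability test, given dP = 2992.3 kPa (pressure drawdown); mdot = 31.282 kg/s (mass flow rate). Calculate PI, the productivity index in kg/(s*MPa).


PI = mdot * 1000 / dP
PI = 31.282 * 1000 / 2992.3
PI = 10.454 kg/(s*MPa)


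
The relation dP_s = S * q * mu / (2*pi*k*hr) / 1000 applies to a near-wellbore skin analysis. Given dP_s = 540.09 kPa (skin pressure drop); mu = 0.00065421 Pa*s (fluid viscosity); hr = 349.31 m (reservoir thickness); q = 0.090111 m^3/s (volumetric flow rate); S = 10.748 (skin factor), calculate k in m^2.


k = S*q*mu / (2*pi*dP_s*1000*hr)
k = 10.748*0.090111*0.00065421 / (2*pi*540.09*1000*349.31)
k = 5.3452e-13 m^2


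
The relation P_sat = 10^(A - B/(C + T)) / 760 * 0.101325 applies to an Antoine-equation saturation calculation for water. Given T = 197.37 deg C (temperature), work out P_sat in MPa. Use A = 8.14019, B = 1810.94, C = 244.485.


P_sat = 10^(A - B/(C + T)) / 760 * 0.101325
P_sat = 10^(8.14019 - 1810.94/(244.485 + 197.37)) / 760 * 0.101325
P_sat = 1.4676 MPa


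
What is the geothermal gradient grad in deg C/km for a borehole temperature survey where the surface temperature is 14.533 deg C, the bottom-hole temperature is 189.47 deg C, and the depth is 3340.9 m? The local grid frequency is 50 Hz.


grad = (T_d - T_surf) / d * 1000
grad = (189.47 - 14.533) / 3340.9 * 1000
grad = 52.362 deg C/km


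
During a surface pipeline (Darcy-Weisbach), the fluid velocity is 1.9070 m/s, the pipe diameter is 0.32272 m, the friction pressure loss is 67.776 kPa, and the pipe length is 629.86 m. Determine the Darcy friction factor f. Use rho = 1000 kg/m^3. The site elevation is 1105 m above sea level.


f = dP*1000 / ((L/D)*(rho*vel^2/2))
f = 67.776*1000 / ((629.86/0.32272)*(1000*1.9070^2/2))
f = 0.019098


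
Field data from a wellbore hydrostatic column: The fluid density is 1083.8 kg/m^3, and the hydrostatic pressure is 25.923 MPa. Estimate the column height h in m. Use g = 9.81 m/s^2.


h = P * 1e6 / (g * rho)
h = 25.923 * 1e6 / (9.81 * 1083.8)
h = 2438.2 m


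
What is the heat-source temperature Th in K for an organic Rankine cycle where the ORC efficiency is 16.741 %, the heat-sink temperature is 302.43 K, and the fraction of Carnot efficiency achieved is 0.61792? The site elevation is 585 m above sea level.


Th = Tc / (1 - (eta_orc/100)/f)
Th = 302.43 / (1 - (16.741/100)/0.61792)
Th = 414.81 K


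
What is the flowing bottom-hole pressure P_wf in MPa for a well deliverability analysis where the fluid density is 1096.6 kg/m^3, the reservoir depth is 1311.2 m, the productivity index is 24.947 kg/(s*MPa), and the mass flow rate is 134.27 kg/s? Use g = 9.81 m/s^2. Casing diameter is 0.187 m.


Step 1: P_i = rho*g*h/1e6 = 1096.6*9.81*1311.2/1e6 = 14.10543 MPa
Step 2: P_wf = P_i - mdot/PI = 14.10543 - 134.27/24.947 = 8.7232 MPa
P_wf = 8.7232 MPa


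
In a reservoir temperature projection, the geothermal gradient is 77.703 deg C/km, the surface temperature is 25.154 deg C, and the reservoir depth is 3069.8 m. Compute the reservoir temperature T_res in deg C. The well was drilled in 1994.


T_res = T_surf + grad * d / 1000
T_res = 25.154 + 77.703 * 3069.8 / 1000
T_res = 263.69 deg C


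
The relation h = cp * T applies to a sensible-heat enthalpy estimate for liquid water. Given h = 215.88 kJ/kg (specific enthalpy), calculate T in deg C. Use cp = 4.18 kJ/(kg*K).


T = h / cp
T = 215.88 / 4.18
T = 51.646 deg C


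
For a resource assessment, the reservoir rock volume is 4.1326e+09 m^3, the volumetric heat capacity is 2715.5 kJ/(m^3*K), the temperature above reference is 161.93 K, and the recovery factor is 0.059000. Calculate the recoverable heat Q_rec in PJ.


Step 1: Q_s = Vr*rhoc*dT/1e12 = 4.1326e+09*2715.5*161.93/1e12 = 1817.191 PJ
Step 2: Q_rec = Q_s * RF = 1817.191 * 0.059 = 107.21 PJ
Q_rec = 107.21 PJ


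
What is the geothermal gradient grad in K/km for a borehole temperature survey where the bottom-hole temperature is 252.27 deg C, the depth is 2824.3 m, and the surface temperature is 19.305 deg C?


grad = (T_d - T_surf) / d * 1000
grad = (252.27 - 19.305) / 2824.3 * 1000
grad = 82.48593 deg C/km
Convert: 82.48593 deg C/km * 1.0 = 82.486 K/km
grad = 82.486 K/km


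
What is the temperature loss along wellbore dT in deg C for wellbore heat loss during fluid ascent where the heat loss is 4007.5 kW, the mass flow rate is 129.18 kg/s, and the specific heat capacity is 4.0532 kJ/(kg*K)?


dT = Q_loss / (mdot * cp)
dT = 4007.5 / (129.18 * 4.0532)
dT = 7.653855 K
Convert (temperature difference, 1 K = 1 deg C): 7.653855 K = 7.653855 deg C
dT = 7.6539 deg C


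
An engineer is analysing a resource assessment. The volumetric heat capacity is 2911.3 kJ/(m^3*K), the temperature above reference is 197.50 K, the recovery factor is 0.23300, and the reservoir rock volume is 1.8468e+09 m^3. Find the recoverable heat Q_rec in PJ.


Step 1: Q_s = Vr*rhoc*dT/1e12 = 1.8468e+09*2911.3*197.5/1e12 = 1061.876 PJ
Step 2: Q_rec = Q_s * RF = 1061.876 * 0.233 = 247.42 PJ
Q_rec = 247.42 PJ


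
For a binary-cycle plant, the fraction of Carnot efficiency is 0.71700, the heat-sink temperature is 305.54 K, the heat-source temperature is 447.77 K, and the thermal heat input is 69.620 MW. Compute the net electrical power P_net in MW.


Step 1: eta = (1 - Tc/Th)*f = (1 - 305.54/447.77)*0.717 = 0.2277484
Step 2: P_net = eta * Q_in = 0.2277484 * 69.62 = 15.856 MW
P_net = 15.856 MW


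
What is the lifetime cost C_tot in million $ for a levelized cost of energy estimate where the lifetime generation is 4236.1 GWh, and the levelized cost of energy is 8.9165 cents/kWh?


C_tot = LCOE / 100 * E_tot
C_tot = 8.9165 / 100 * 4236.1
C_tot = 377.71 million $


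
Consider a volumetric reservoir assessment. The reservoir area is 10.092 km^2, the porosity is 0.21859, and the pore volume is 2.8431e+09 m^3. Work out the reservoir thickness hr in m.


hr = Vp / (A * 1e6 * phi)
hr = 2.8431e+09 / (10.092 * 1e6 * 0.21859)
hr = 1288.8 m


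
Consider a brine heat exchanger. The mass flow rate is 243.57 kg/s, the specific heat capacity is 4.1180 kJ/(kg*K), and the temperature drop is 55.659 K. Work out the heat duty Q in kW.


Q = mdot * cp * dT / 1000
Q = 243.57 * 4.1180 * 55.659 / 1000
Q = 55.82716 MW
Convert: 55.82716 MW * 1000.0 = 55827 kW
Q = 55827 kW


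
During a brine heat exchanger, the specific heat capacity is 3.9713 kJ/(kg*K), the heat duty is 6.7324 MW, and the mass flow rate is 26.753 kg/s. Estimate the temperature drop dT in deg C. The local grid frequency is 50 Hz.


dT = Q * 1000 / (mdot * cp)
dT = 6.7324 * 1000 / (26.753 * 3.9713)
dT = 63.36723 K
Convert (temperature difference, 1 K = 1 deg C): 63.36723 K = 63.36723 deg C
dT = 63.367 deg C


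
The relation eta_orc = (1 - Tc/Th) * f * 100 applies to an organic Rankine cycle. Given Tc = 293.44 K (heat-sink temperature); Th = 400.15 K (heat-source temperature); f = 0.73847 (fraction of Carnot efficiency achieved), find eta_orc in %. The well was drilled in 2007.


eta_orc = (1 - Tc/Th) * f * 100
eta_orc = (1 - 293.44/400.15) * 0.73847 * 100
eta_orc = 19.693 %


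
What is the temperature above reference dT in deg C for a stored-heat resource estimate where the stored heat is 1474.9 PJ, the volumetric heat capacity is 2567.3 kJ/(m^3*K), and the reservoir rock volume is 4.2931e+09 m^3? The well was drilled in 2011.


dT = Q_s * 1e12 / (Vr * rhoc)
dT = 1474.9 * 1e12 / (4.2931e+09 * 2567.3)
dT = 133.8181 K
Convert (temperature difference, 1 K = 1 deg C): 133.8181 K = 133.8181 deg C
dT = 133.82 deg C


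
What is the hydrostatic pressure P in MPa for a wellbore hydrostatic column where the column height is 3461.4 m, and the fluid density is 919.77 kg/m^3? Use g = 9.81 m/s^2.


P = rho * g * h / 1e6
P = 919.77 * 9.81 * 3461.4 / 1e6
P = 31.232 MPa


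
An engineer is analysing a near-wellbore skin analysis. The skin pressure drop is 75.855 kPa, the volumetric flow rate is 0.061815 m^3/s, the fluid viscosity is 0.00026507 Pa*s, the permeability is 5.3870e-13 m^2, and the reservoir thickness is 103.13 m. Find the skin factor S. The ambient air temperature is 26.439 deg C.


S = dP_s * 1000 * 2*pi*k*hr / (q*mu)
S = 75.855 * 1000 * 2*pi*5.3870e-13*103.13 / (0.061815*0.00026507)
S = 1.6160


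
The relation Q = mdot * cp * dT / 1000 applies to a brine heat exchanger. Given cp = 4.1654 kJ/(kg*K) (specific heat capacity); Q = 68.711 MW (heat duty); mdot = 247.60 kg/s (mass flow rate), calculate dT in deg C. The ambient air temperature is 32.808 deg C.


dT = Q * 1000 / (mdot * cp)
dT = 68.711 * 1000 / (247.60 * 4.1654)
dT = 66.62219 K
Convert (temperature difference, 1 K = 1 deg C): 66.62219 K = 66.62219 deg C
dT = 66.622 deg C


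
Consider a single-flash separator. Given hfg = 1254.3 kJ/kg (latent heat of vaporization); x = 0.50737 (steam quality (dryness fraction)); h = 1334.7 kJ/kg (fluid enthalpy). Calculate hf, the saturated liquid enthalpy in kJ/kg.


hf = h - x * hfg
hf = 1334.7 - 0.50737 * 1254.3
hf = 698.31 kJ/kg


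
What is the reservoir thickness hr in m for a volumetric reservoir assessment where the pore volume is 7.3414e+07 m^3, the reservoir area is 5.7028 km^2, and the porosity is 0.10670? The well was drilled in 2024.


hr = Vp / (A * 1e6 * phi)
hr = 7.3414e+07 / (5.7028 * 1e6 * 0.10670)
hr = 120.65 m


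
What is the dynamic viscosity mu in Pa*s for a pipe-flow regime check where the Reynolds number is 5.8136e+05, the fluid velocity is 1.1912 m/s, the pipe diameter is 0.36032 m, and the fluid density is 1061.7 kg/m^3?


mu = rho * vel * D / Re
mu = 1061.7 * 1.1912 * 0.36032 / 5.8136e+05
mu = 0.00078384 Pa*s


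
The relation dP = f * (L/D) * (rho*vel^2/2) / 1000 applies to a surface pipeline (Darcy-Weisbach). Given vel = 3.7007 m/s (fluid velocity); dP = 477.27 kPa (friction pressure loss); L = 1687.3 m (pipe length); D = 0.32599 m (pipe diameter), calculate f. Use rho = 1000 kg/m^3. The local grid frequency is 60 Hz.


f = dP*1000 / ((L/D)*(rho*vel^2/2))
f = 477.27*1000 / ((1687.3/0.32599)*(1000*3.7007^2/2))
f = 0.013466


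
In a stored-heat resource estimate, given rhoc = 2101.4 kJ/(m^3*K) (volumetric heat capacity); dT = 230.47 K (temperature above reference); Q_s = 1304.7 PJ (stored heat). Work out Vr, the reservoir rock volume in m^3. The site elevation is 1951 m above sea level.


Vr = Q_s * 1e12 / (rhoc * dT)
Vr = 1304.7 * 1e12 / (2101.4 * 230.47)
Vr = 2.6939e+09 m^3


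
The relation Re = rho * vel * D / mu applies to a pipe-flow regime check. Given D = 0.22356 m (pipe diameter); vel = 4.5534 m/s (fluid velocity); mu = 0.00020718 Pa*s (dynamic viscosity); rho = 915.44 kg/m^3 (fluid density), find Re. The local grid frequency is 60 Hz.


Re = rho * vel * D / mu
Re = 915.44 * 4.5534 * 0.22356 / 0.00020718
Re = 4.4979e+06


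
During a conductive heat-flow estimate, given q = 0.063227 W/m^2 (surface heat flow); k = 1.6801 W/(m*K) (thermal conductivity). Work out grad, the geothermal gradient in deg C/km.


grad = q * 1000 / k
grad = 0.063227 * 1000 / 1.6801
grad = 37.633 deg C/km


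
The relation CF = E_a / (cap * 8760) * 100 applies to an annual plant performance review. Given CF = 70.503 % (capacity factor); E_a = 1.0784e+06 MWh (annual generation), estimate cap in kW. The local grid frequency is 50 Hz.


cap = E_a / (CF/100 * 8760)
cap = 1.0784e+06 / (70.503/100 * 8760)
cap = 174.6096 MW
Convert: 174.6096 MW * 1000.0 = 1.7461e+05 kW
cap = 1.7461e+05 kW


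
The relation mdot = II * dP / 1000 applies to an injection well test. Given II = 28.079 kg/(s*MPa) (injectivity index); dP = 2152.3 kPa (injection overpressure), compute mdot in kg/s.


mdot = II * dP / 1000
mdot = 28.079 * 2152.3 / 1000
mdot = 60.434 kg/s


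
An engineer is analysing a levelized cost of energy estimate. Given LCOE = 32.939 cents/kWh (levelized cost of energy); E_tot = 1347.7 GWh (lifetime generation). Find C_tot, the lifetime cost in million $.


C_tot = LCOE / 100 * E_tot
C_tot = 32.939 / 100 * 1347.7
C_tot = 443.92 million $


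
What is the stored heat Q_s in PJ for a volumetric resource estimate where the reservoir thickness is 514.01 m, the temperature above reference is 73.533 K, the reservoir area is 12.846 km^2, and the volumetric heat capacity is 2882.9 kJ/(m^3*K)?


Step 1: Vr = A*1e6*hr = 12.846*1e6*514.01 = 6.602972e+09 m^3
Step 2: Q_s = Vr*rhoc*dT/1e12 = 6.602972e+09*2882.9*73.533/1e12 = 1399.8 PJ
Q_s = 1399.8 PJ


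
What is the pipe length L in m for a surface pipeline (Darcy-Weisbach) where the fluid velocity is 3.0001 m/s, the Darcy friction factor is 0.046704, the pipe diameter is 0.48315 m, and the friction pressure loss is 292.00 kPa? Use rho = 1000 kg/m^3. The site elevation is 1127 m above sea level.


L = dP*1000*D / (f*rho*vel^2/2)
L = 292.00*1000*0.48315 / (0.046704*1000*3.0001^2/2)
L = 671.23 m


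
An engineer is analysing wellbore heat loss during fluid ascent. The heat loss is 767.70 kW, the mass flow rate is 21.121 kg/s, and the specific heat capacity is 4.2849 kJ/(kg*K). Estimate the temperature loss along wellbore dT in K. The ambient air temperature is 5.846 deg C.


dT = Q_loss / (mdot * cp)
dT = 767.70 / (21.121 * 4.2849)
dT = 8.4827 K


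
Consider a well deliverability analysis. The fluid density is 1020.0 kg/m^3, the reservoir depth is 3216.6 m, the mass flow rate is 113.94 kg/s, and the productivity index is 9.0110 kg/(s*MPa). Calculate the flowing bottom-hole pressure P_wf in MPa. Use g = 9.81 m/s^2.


Step 1: P_i = rho*g*h/1e6 = 1020.0*9.81*3216.6/1e6 = 32.18594 MPa
Step 2: P_wf = P_i - mdot/PI = 32.18594 - 113.94/9.011 = 19.541 MPa
P_wf = 19.541 MPa


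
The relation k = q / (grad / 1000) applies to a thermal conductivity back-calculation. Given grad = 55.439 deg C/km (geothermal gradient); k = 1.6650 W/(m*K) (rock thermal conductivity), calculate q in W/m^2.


q = k * grad / 1000
q = 1.6650 * 55.439 / 1000
q = 0.092306 W/m^2


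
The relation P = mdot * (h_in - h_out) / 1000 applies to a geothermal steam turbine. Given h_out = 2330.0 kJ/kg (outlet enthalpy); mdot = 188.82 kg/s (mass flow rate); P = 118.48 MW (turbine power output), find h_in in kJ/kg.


h_in = h_out + P * 1000 / mdot
h_in = 2330.0 + 118.48 * 1000 / 188.82
h_in = 2957.5 kJ/kg


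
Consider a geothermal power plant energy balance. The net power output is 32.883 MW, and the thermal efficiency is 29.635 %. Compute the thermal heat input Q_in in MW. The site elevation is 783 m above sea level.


Q_in = W_net / (eta / 100)
Q_in = 32.883 / (29.635 / 100)
Q_in = 110.96 MW


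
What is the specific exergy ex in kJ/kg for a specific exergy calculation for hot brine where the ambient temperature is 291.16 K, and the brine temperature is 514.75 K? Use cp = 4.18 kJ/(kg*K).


ex = cp * ((T_b - T_0) - T_0 * ln(T_b/T_0))
ex = 4.18 * ((514.75 - 291.16) - 291.16 * ln(514.75/291.16))
ex = 241.12 kJ/kg


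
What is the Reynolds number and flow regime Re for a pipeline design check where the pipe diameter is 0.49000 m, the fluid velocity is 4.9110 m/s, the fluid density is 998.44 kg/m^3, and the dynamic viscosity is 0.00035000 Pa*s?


Step 1: Re = rho*vel*D/mu = 998.44*4.911*0.49/0.00035 = 6.8647e+06
Step 2: Re = 6.8647e+06 > 4000, so flow is turbulent.
Re = 6.8647e+06 (turbulent)


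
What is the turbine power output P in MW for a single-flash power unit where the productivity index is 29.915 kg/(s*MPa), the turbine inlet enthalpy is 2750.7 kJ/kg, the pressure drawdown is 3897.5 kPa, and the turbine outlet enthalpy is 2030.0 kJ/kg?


Step 1: mdot = PI * dP / 1000 = 29.915 * 3897.5 / 1000 = 116.5937 kg/s
Step 2: P = mdot*(h_in - h_out)/1000 = 116.5937*(2750.7 - 2030.0)/1000 = 84.029 MW
P = 84.029 MW


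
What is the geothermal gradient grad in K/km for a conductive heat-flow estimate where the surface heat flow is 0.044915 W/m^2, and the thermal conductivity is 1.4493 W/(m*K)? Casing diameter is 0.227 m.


grad = q * 1000 / k
grad = 0.044915 * 1000 / 1.4493
grad = 30.99082 deg C/km
Convert: 30.99082 deg C/km * 1.0 = 30.991 K/km
grad = 30.991 K/km


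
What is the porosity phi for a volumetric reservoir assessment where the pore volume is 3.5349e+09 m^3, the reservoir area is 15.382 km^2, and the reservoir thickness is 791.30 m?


phi = Vp / (A * 1e6 * hr)
phi = 3.5349e+09 / (15.382 * 1e6 * 791.30)
phi = 0.29042


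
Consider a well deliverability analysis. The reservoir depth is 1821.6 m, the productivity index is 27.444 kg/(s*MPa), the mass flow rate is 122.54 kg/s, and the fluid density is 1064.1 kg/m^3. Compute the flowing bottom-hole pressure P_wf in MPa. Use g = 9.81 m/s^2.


Step 1: P_i = rho*g*h/1e6 = 1064.1*9.81*1821.6/1e6 = 19.01536 MPa
Step 2: P_wf = P_i - mdot/PI = 19.01536 - 122.54/27.444 = 14.550 MPa
P_wf = 14.550 MPa


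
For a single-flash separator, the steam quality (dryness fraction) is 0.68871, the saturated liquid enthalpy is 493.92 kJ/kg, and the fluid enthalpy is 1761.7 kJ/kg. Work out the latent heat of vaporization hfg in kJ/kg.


hfg = (h - hf) / x
hfg = (1761.7 - 493.92) / 0.68871
hfg = 1840.8 kJ/kg


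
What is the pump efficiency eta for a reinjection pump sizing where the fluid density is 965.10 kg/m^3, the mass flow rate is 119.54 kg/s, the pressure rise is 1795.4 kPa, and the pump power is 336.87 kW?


eta = mdot * dP / (rho * P_pump)
eta = 119.54 * 1795.4 / (965.10 * 336.87)
eta = 0.66015


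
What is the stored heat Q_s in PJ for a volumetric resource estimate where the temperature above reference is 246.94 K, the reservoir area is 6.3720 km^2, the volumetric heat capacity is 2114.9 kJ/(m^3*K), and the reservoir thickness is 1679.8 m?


Step 1: Vr = A*1e6*hr = 6.372*1e6*1679.8 = 1.070369e+10 m^3
Step 2: Q_s = Vr*rhoc*dT/1e12 = 1.070369e+10*2114.9*246.94/1e12 = 5590.0 PJ
Q_s = 5590.0 PJ


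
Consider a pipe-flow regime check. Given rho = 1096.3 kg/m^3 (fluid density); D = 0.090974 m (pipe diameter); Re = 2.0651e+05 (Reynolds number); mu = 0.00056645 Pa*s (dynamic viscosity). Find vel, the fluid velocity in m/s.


vel = Re * mu / (rho * D)
vel = 2.0651e+05 * 0.00056645 / (1096.3 * 0.090974)
vel = 1.1729 m/s


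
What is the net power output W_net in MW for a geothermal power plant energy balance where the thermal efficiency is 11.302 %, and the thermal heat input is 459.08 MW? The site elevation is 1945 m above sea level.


W_net = eta / 100 * Q_in
W_net = 11.302 / 100 * 459.08
W_net = 51.885 MW


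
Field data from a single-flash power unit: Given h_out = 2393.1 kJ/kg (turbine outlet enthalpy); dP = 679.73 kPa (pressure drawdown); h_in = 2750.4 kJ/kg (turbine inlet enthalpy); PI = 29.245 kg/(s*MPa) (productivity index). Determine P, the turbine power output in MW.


Step 1: mdot = PI * dP / 1000 = 29.245 * 679.73 / 1000 = 19.87870 kg/s
Step 2: P = mdot*(h_in - h_out)/1000 = 19.87870*(2750.4 - 2393.1)/1000 = 7.1027 MW
P = 7.1027 MW


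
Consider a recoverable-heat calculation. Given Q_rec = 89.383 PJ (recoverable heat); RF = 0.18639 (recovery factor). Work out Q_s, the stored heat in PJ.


Q_s = Q_rec / RF
Q_s = 89.383 / 0.18639
Q_s = 479.55 PJ


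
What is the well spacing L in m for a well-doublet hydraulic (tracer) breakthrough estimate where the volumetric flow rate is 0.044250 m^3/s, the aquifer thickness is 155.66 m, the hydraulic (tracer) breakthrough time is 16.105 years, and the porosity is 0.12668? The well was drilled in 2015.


L = sqrt(t_bt*365.25*86400*3*Qv / (pi*hr*phi))
L = sqrt(16.105*365.25*86400*3*0.044250 / (pi*155.66*0.12668))
L = 1043.6 m


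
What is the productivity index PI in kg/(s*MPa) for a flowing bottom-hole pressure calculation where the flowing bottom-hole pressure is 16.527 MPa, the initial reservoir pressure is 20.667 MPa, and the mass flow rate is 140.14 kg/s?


PI = mdot / (P_i - P_wf)
PI = 140.14 / (20.667 - 16.527)
PI = 33.850 kg/(s*MPa)


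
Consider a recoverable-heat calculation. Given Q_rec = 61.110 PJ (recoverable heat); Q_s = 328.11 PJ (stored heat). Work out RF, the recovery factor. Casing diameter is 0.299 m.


RF = Q_rec / Q_s
RF = 61.110 / 328.11
RF = 0.18625


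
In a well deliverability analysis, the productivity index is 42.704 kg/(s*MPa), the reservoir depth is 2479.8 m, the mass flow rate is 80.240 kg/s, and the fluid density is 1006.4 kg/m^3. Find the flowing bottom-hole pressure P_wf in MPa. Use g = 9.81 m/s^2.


Step 1: P_i = rho*g*h/1e6 = 1006.4*9.81*2479.8/1e6 = 24.48253 MPa
Step 2: P_wf = P_i - mdot/PI = 24.48253 - 80.24/42.704 = 22.604 MPa
P_wf = 22.604 MPa


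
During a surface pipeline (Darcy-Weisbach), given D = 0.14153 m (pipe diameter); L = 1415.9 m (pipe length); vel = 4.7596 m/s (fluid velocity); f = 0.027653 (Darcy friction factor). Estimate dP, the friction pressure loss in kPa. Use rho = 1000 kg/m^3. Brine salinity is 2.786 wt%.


dP = f * (L/D) * (rho*vel^2/2) / 1000
dP = 0.027653 * (1415.9/0.14153) * (1000*4.7596^2/2) / 1000
dP = 3133.6 kPa


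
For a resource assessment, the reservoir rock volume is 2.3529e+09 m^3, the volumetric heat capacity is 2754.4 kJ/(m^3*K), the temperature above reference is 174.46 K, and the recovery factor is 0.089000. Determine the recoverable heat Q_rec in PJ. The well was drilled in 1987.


Step 1: Q_s = Vr*rhoc*dT/1e12 = 2.3529e+09*2754.4*174.46/1e12 = 1130.645 PJ
Step 2: Q_rec = Q_s * RF = 1130.645 * 0.089 = 100.63 PJ
Q_rec = 100.63 PJ


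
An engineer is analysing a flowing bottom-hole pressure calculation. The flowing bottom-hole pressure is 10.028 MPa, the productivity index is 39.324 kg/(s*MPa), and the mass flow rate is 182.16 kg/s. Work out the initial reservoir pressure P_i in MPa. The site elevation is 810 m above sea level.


P_i = P_wf + mdot / PI
P_i = 10.028 + 182.16 / 39.324
P_i = 14.660 MPa


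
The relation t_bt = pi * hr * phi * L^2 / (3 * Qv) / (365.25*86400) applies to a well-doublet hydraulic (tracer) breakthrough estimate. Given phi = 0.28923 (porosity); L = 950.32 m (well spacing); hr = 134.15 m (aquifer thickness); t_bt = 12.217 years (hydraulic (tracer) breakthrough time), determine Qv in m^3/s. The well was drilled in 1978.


Qv = pi*hr*phi*L^2 / (3*t_bt*365.25*86400)
Qv = pi*134.15*0.28923*950.32^2 / (3*12.217*365.25*86400)
Qv = 0.095177 m^3/s


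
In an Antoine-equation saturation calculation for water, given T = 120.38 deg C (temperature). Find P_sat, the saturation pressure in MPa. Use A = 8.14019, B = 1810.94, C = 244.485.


P_sat = 10^(A - B/(C + T)) / 760 * 0.101325
P_sat = 10^(8.14019 - 1810.94/(244.485 + 120.38)) / 760 * 0.101325
P_sat = 0.20034 MPa


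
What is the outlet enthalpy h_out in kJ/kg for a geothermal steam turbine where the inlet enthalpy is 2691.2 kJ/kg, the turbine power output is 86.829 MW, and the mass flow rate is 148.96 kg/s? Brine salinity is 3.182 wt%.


h_out = h_in - P * 1000 / mdot
h_out = 2691.2 - 86.829 * 1000 / 148.96
h_out = 2108.3 kJ/kg


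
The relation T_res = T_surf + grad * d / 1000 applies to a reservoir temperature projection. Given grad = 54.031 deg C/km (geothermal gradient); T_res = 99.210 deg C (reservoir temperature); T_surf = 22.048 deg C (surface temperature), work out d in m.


d = (T_res - T_surf) / grad * 1000
d = (99.210 - 22.048) / 54.031 * 1000
d = 1428.1 m


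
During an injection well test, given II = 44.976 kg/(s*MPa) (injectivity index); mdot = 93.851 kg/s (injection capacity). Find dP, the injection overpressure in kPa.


dP = mdot * 1000 / II
dP = 93.851 * 1000 / 44.976
dP = 2086.7 kPa


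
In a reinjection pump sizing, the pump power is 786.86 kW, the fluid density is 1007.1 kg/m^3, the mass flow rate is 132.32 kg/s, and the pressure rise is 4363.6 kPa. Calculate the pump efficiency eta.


eta = mdot * dP / (rho * P_pump)
eta = 132.32 * 4363.6 / (1007.1 * 786.86)
eta = 0.72862


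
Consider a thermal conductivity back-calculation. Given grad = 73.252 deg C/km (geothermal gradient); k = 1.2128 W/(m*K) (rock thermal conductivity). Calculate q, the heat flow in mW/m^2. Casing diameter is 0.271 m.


q = k * grad / 1000
q = 1.2128 * 73.252 / 1000
q = 0.08884003 W/m^2
Convert: 0.08884003 W/m^2 * 1000.0 = 88.840 mW/m^2
q = 88.840 mW/m^2


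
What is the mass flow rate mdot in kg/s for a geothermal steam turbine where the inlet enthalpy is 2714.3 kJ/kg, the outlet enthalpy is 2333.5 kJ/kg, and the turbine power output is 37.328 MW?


mdot = P * 1000 / (h_in - h_out)
mdot = 37.328 * 1000 / (2714.3 - 2333.5)
mdot = 98.025 kg/s


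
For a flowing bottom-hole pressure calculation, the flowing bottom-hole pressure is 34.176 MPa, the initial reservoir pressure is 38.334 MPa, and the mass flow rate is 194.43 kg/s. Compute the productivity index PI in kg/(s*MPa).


PI = mdot / (P_i - P_wf)
PI = 194.43 / (38.334 - 34.176)
PI = 46.760 kg/(s*MPa)


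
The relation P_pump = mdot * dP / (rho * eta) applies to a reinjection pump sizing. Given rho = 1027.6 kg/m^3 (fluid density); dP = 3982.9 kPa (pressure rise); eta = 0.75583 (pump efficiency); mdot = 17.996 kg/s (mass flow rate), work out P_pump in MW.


P_pump = mdot * dP / (rho * eta)
P_pump = 17.996 * 3982.9 / (1027.6 * 0.75583)
P_pump = 92.28416 kW
Convert: 92.28416 kW * 0.001 = 0.092284 MW
P_pump = 0.092284 MW


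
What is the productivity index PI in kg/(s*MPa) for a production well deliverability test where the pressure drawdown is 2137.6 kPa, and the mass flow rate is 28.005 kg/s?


PI = mdot * 1000 / dP
PI = 28.005 * 1000 / 2137.6
PI = 13.101 kg/(s*MPa)


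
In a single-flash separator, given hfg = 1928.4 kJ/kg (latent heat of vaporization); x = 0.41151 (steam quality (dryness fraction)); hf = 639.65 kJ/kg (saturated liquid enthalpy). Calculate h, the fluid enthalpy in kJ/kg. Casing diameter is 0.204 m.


h = hf + x * hfg
h = 639.65 + 0.41151 * 1928.4
h = 1433.2 kJ/kg


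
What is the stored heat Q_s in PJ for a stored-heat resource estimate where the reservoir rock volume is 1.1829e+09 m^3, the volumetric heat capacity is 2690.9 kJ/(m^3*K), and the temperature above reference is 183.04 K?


Q_s = Vr * rhoc * dT / 1e12
Q_s = 1.1829e+09 * 2690.9 * 183.04 / 1e12
Q_s = 582.63 PJ


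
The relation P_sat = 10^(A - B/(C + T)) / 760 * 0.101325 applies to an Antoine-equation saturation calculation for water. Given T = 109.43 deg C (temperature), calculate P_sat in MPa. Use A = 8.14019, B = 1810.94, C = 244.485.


P_sat = 10^(A - B/(C + T)) / 760 * 0.101325
P_sat = 10^(8.14019 - 1810.94/(244.485 + 109.43)) / 760 * 0.101325
P_sat = 0.14067 MPa


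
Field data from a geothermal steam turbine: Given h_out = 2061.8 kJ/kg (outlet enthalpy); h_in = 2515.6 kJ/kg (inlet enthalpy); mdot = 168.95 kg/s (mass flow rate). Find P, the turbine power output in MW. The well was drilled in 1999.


P = mdot * (h_in - h_out) / 1000
P = 168.95 * (2515.6 - 2061.8) / 1000
P = 76.670 MW


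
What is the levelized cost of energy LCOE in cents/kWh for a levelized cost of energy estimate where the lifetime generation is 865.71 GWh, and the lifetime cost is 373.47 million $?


LCOE = C_tot / E_tot * 100
LCOE = 373.47 / 865.71 * 100
LCOE = 43.140 cents/kWh


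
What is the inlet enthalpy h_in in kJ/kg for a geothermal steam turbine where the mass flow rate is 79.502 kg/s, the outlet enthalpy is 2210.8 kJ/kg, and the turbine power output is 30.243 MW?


h_in = h_out + P * 1000 / mdot
h_in = 2210.8 + 30.243 * 1000 / 79.502
h_in = 2591.2 kJ/kg


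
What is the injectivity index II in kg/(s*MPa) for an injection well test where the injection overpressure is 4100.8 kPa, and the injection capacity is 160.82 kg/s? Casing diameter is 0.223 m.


II = mdot * 1000 / dP
II = 160.82 * 1000 / 4100.8
II = 39.217 kg/(s*MPa)


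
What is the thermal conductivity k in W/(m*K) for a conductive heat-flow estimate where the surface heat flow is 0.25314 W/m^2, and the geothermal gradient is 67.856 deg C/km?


k = q * 1000 / grad
k = 0.25314 * 1000 / 67.856
k = 3.7305 W/(m*K)


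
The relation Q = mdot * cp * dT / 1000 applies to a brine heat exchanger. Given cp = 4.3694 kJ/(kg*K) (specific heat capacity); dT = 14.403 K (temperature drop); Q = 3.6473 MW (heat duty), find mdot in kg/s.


mdot = Q * 1000 / (cp * dT)
mdot = 3.6473 * 1000 / (4.3694 * 14.403)
mdot = 57.956 kg/s


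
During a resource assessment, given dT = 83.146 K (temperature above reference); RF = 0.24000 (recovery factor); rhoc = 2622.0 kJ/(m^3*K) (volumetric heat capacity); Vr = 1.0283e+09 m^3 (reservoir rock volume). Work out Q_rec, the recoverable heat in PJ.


Step 1: Q_s = Vr*rhoc*dT/1e12 = 1.0283e+09*2622.0*83.146/1e12 = 224.1785 PJ
Step 2: Q_rec = Q_s * RF = 224.1785 * 0.24 = 53.803 PJ
Q_rec = 53.803 PJ


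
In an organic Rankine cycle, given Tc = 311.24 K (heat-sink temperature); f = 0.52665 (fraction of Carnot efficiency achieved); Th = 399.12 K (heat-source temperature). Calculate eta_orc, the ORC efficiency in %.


eta_orc = (1 - Tc/Th) * f * 100
eta_orc = (1 - 311.24/399.12) * 0.52665 * 100
eta_orc = 11.596 %


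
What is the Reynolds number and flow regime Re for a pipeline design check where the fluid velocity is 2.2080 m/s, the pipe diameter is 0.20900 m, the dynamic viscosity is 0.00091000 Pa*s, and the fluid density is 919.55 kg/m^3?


Step 1: Re = rho*vel*D/mu = 919.55*2.208*0.209/0.00091 = 4.6631e+05
Step 2: Re = 4.6631e+05 > 4000, so flow is turbulent.
Re = 4.6631e+05 (turbulent)


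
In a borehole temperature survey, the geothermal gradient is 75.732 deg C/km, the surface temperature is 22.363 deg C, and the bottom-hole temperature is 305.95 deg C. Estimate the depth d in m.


d = (T_d - T_surf) / grad * 1000
d = (305.95 - 22.363) / 75.732 * 1000
d = 3744.6 m


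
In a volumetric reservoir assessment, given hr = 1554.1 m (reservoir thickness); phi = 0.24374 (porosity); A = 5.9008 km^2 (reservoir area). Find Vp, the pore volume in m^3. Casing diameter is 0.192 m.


Vp = A * 1e6 * hr * phi
Vp = 5.9008 * 1e6 * 1554.1 * 0.24374
Vp = 2.2352e+09 m^3


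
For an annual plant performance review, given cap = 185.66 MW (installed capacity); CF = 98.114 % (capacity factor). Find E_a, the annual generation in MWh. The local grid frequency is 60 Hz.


E_a = CF / 100 * cap * 8760
E_a = 98.114 / 100 * 185.66 * 8760
E_a = 1.5957e+06 MWh


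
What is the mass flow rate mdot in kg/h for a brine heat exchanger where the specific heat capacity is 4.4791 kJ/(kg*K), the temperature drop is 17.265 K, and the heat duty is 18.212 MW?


mdot = Q * 1000 / (cp * dT)
mdot = 18.212 * 1000 / (4.4791 * 17.265)
mdot = 235.5051 kg/s
Convert: 235.5051 kg/s * 3600.0 = 8.4782e+05 kg/h
mdot = 8.4782e+05 kg/h


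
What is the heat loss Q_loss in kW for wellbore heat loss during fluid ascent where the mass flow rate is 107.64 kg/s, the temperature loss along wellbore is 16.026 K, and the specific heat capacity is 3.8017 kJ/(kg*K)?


Q_loss = mdot * cp * dT
Q_loss = 107.64 * 3.8017 * 16.026
Q_loss = 6558.1 kW


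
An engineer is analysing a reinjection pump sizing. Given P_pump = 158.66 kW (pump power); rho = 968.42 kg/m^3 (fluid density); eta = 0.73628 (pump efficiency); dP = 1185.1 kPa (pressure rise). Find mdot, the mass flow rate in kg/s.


mdot = P_pump * rho * eta / dP
mdot = 158.66 * 968.42 * 0.73628 / 1185.1
mdot = 95.460 kg/s


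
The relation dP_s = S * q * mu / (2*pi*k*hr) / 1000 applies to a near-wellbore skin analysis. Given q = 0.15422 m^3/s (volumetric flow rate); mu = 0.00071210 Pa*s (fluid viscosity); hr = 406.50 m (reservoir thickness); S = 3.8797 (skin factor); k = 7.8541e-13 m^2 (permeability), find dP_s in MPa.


dP_s = S * q * mu / (2*pi*k*hr) / 1000
dP_s = 3.8797 * 0.15422 * 0.00071210 / (2*pi*7.8541e-13*406.50) / 1000
dP_s = 212.3944 kPa
Convert: 212.3944 kPa * 0.001 = 0.21239 MPa
dP_s = 0.21239 MPa


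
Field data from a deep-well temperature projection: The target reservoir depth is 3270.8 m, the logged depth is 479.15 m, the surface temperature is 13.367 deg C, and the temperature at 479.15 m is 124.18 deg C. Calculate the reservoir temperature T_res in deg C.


Step 1: grad = (T_d1 - T_surf)/d1 * 1000 = (124.18 - 13.367)/479.15 * 1000 = 231.2700 deg C/km
Step 2: T_res = T_surf + grad*d2/1000 = 13.367 + 231.2700*3270.8/1000 = 769.80 deg C
T_res = 769.80 deg C


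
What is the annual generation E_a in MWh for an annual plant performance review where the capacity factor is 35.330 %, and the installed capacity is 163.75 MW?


E_a = CF / 100 * cap * 8760
E_a = 35.330 / 100 * 163.75 * 8760
E_a = 5.0679e+05 MWh


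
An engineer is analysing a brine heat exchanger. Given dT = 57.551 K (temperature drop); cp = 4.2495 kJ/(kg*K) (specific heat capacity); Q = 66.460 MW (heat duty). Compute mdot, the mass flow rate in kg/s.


mdot = Q * 1000 / (cp * dT)
mdot = 66.460 * 1000 / (4.2495 * 57.551)
mdot = 271.75 kg/s


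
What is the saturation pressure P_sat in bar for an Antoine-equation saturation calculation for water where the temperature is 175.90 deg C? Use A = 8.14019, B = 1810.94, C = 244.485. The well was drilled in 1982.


P_sat = 10^(A - B/(C + T)) / 760 * 0.101325
P_sat = 10^(8.14019 - 1810.94/(244.485 + 175.90)) / 760 * 0.101325
P_sat = 0.9063166 MPa
Convert: 0.9063166 MPa * 10.0 = 9.0632 bar
P_sat = 9.0632 bar


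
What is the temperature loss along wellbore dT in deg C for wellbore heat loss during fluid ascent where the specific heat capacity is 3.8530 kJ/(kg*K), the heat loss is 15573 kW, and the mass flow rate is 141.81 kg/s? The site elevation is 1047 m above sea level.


dT = Q_loss / (mdot * cp)
dT = 15573 / (141.81 * 3.8530)
dT = 28.50141 K
Convert (temperature difference, 1 K = 1 deg C): 28.50141 K = 28.50141 deg C
dT = 28.501 deg C


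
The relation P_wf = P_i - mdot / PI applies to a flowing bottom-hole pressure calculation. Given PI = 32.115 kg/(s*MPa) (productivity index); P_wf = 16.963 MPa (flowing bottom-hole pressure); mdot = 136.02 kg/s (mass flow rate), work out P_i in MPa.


P_i = P_wf + mdot / PI
P_i = 16.963 + 136.02 / 32.115
P_i = 21.198 MPa


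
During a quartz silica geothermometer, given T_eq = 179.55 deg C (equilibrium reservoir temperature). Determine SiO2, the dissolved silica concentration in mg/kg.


SiO2 = 10^(5.19 - 1309/(T_eq + 273.15))
SiO2 = 10^(5.19 - 1309/(179.55 + 273.15))
SiO2 = 198.82 mg/kg


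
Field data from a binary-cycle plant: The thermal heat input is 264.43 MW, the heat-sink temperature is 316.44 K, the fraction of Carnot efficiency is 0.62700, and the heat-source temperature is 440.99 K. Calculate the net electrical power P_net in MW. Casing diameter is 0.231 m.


Step 1: eta = (1 - Tc/Th)*f = (1 - 316.44/440.99)*0.627 = 0.1770853
Step 2: P_net = eta * Q_in = 0.1770853 * 264.43 = 46.827 MW
P_net = 46.827 MW


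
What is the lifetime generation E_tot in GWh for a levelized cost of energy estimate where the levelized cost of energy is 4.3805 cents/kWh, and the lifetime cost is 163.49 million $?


E_tot = C_tot / LCOE * 100
E_tot = 163.49 / 4.3805 * 100
E_tot = 3732.2 GWh


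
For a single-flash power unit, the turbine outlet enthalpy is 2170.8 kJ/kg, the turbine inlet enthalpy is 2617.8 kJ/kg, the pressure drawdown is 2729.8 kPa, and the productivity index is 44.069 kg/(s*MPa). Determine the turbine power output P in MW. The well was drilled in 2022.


Step 1: mdot = PI * dP / 1000 = 44.069 * 2729.8 / 1000 = 120.2996 kg/s
Step 2: P = mdot*(h_in - h_out)/1000 = 120.2996*(2617.8 - 2170.8)/1000 = 53.774 MW
P = 53.774 MW


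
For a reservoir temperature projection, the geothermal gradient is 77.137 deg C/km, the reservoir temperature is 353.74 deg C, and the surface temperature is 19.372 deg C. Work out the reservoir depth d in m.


d = (T_res - T_surf) / grad * 1000
d = (353.74 - 19.372) / 77.137 * 1000
d = 4334.7 m


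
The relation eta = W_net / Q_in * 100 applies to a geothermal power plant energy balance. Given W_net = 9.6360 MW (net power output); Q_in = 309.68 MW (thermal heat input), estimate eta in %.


eta = W_net / Q_in * 100
eta = 9.6360 / 309.68 * 100
eta = 3.1116 %


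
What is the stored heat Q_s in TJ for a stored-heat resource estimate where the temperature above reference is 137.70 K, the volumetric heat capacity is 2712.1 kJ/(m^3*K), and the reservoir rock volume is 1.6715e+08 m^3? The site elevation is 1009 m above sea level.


Q_s = Vr * rhoc * dT / 1e12
Q_s = 1.6715e+08 * 2712.1 * 137.70 / 1e12
Q_s = 62.42320 PJ
Convert: 62.42320 PJ * 1000.0 = 62423 TJ
Q_s = 62423 TJ


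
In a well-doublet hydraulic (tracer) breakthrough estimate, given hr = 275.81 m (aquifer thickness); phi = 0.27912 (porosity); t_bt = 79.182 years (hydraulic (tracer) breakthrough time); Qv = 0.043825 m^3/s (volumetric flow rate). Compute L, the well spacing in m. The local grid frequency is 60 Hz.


L = sqrt(t_bt*365.25*86400*3*Qv / (pi*hr*phi))
L = sqrt(79.182*365.25*86400*3*0.043825 / (pi*275.81*0.27912))
L = 1165.5 m


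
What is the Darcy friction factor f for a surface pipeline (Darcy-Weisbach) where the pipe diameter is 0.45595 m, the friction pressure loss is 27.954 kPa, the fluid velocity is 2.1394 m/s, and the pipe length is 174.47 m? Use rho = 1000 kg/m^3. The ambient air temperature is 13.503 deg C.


f = dP*1000 / ((L/D)*(rho*vel^2/2))
f = 27.954*1000 / ((174.47/0.45595)*(1000*2.1394^2/2))
f = 0.031922


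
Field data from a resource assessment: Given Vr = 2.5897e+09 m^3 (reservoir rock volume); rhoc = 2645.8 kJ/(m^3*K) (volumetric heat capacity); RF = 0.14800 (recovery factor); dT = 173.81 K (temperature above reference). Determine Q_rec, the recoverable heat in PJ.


Step 1: Q_s = Vr*rhoc*dT/1e12 = 2.5897e+09*2645.8*173.81/1e12 = 1190.916 PJ
Step 2: Q_rec = Q_s * RF = 1190.916 * 0.148 = 176.26 PJ
Q_rec = 176.26 PJ


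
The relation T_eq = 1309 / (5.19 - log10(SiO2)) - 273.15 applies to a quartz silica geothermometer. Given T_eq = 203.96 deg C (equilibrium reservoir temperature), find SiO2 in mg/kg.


SiO2 = 10^(5.19 - 1309/(T_eq + 273.15))
SiO2 = 10^(5.19 - 1309/(203.96 + 273.15))
SiO2 = 279.51 mg/kg


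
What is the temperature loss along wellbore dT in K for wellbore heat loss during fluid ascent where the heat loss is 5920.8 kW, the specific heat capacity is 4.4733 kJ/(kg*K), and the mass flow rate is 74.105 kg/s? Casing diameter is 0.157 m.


dT = Q_loss / (mdot * cp)
dT = 5920.8 / (74.105 * 4.4733)
dT = 17.861 K


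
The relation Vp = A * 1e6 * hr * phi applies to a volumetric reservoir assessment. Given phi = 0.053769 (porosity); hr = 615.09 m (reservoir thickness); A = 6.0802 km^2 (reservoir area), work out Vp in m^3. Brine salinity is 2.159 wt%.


Vp = A * 1e6 * hr * phi
Vp = 6.0802 * 1e6 * 615.09 * 0.053769
Vp = 2.0109e+08 m^3


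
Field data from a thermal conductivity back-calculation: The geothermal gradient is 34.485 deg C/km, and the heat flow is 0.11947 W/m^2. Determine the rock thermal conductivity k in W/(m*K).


k = q / (grad / 1000)
k = 0.11947 / (34.485 / 1000)
k = 3.4644 W/(m*K)


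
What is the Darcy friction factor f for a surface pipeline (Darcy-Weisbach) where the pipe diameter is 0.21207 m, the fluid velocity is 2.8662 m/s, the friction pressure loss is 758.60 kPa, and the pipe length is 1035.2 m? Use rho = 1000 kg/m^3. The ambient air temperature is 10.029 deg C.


f = dP*1000 / ((L/D)*(rho*vel^2/2))
f = 758.60*1000 / ((1035.2/0.21207)*(1000*2.8662^2/2))
f = 0.037834


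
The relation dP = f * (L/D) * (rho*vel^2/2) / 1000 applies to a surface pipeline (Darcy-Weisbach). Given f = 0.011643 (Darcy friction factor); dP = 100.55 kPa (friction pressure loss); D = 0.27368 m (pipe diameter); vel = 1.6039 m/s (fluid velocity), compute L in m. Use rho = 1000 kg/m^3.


L = dP*1000*D / (f*rho*vel^2/2)
L = 100.55*1000*0.27368 / (0.011643*1000*1.6039^2/2)
L = 1837.5 m


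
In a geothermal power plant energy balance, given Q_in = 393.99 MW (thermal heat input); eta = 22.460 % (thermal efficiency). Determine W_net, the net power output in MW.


W_net = eta / 100 * Q_in
W_net = 22.460 / 100 * 393.99
W_net = 88.490 MW
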